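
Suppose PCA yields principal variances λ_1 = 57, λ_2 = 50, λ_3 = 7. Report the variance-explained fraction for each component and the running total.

Step 1 — total variance = trace(Sigma) = Σ λ_i = 57 + 50 + 7 = 114.

Step 2 — fraction explained by component i = λ_i / Σ λ:
  PC1: 57/114 = 0.5
  PC2: 50/114 = 0.4386
  PC3: 7/114 = 0.0614

Step 3 — cumulative fraction after k components = (λ_1 + ... + λ_k) / Σ λ:
  k = 1: 57/114 = 0.5
  k = 2: (57 + 50)/114 = 107/114 = 0.9386
  k = 3: (57 + 50 + 7)/114 = 114/114 = 1

Summary (fraction, with percent):

explained: PC1 0.5 (50%), PC2 0.4386 (43.86%), PC3 0.0614 (6.14%);  cumulative: 0.5, 0.9386, 1


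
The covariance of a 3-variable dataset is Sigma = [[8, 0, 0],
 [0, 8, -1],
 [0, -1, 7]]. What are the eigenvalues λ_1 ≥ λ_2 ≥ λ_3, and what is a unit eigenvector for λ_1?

Step 1 — characteristic polynomial p(λ) = det(λI - Sigma) = λ³ - tr·λ² + c_1·λ - det, where tr = trace, c_1 = sum of the principal 2×2 minors, det = det(Sigma):
  tr = 8 + 8 + 7 = 23,
  c_1 = (8·8 - (0)²) + (8·7 - (0)²) + (8·7 - (-1)²) = 64 + 56 + 55 = 175,
  det = 8·(8·7 - (-1)²) - (0)·((0)·7 - (-1)·(0)) + (0)·((0)·(-1) - 8·(0)) = 8·(55) - (0)·(0) + (0)·(0) = 440.
  So p(λ) = λ³ - 23λ² + 175λ - 440.
Step 2 — look for an integer root (rational root theorem: any rational root is an integer divisor of 440). Testing λ = 8:
  p(8) = 512 - 1472 + 1400 - 440 = 0  ✓
  Dividing out (λ - 8): p(λ) = (λ - 8)(λ² - 15λ + 55).
Step 3 — remaining eigenvalues from the quadratic λ² - 15λ + 55 = 0:
  Δ = 15² - 4·55 = 225 - 220 = 5,  λ = (15 ± √5)/2 = (15 ± 2.2361)/2 ≈ 8.618 or 6.382.
  Sorted: λ_1 = 8.618,  λ_2 = 8,  λ_3 = 6.382  (check: sum = 23 = tr ✓).

Step 4 — unit eigenvector for λ_1 ≈ 8.618: v spans the null space of (Sigma - λ_1 I), whose rows are
  r_1 = (-0.618, 0, 0),  r_2 = (0, -0.618, -1),  r_3 = (0, -1, -1.618).
  v is orthogonal to every row, so take v ∝ r_1 × r_2 = ((0)·(-1) - (0)·(-0.618), (0)·(0) - (-0.618)·(-1), (-0.618)·(-0.618) - (0)·(0)) ≈ (0, -0.618, 0.382).
  Rescale (multiply by -1 so the first nonzero entry is positive): u = (0, 0.618, -0.382).
  ||u|| = √((0)² + (0.618)² + (-0.382)²) = √(0.5279) ≈ 0.7265,  v_1 = u/||u|| ≈ (0, 0.8507, -0.5257) (||v_1|| = 1).

λ_1 = 8.618,  λ_2 = 8,  λ_3 = 6.382;  v_1 ≈ (0, 0.8507, -0.5257)


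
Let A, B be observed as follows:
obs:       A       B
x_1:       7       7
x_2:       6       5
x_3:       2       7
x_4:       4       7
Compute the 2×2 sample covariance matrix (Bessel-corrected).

Step 1 — column means:
  mean(A) = (7 + 6 + 2 + 4) / 4 = 19/4 = 4.75
  mean(B) = (7 + 5 + 7 + 7) / 4 = 26/4 = 6.5

Step 2 — sample covariance S[i,j] = (1/(n-1)) · Σ_k (x_{k,i} - mean_i) · (x_{k,j} - mean_j), with n-1 = 3.
  S[A,A] = ((2.25)·(2.25) + (1.25)·(1.25) + (-2.75)·(-2.75) + (-0.75)·(-0.75)) / 3 = 14.75/3 = 4.9167
  S[A,B] = ((2.25)·(0.5) + (1.25)·(-1.5) + (-2.75)·(0.5) + (-0.75)·(0.5)) / 3 = -2.5/3 = -0.8333
  S[B,B] = ((0.5)·(0.5) + (-1.5)·(-1.5) + (0.5)·(0.5) + (0.5)·(0.5)) / 3 = 3/3 = 1

S is symmetric (S[j,i] = S[i,j]). Assembling:

S = [[4.9167, -0.8333],
 [-0.8333, 1]]


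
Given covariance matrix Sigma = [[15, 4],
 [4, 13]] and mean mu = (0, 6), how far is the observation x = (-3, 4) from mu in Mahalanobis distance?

Step 1 — centre the observation: (x - mu) = (-3, -2).

Step 2 — invert Sigma. det(Sigma) = 15·13 - (4)² = 179.
  Sigma^{-1} = (1/det) · [[d, -b], [-b, a]] = [[0.0726, -0.0223],
 [-0.0223, 0.0838]].

Step 3 — form the quadratic (x - mu)^T · Sigma^{-1} · (x - mu):
  Sigma^{-1} · (x - mu) = (-0.1732, -0.1006).
  (x - mu)^T · [Sigma^{-1} · (x - mu)] = (-3)·(-0.1732) + (-2)·(-0.1006) = 0.7207.

Step 4 — take square root: d = √(0.7207) ≈ 0.8489.

d(x, mu) = √(0.7207) ≈ 0.8489


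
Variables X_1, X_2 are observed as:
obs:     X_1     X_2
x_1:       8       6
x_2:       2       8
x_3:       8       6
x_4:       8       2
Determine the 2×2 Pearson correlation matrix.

Step 1 — column means:
  mean(X_1) = (8 + 2 + 8 + 8) / 4 = 26/4 = 6.5
  mean(X_2) = (6 + 8 + 6 + 2) / 4 = 22/4 = 5.5

Step 2 — sample variances and covariances s[i,j] = (1/(n-1)) · Σ_k (x_{k,i} - mean_i) · (x_{k,j} - mean_j), with n-1 = 3:
  s[X_1,X_1] = ((1.5)·(1.5) + (-4.5)·(-4.5) + (1.5)·(1.5) + (1.5)·(1.5)) / 3 = 27/3 = 9
  s[X_1,X_2] = ((1.5)·(0.5) + (-4.5)·(2.5) + (1.5)·(0.5) + (1.5)·(-3.5)) / 3 = -15/3 = -5
  s[X_2,X_2] = ((0.5)·(0.5) + (2.5)·(2.5) + (0.5)·(0.5) + (-3.5)·(-3.5)) / 3 = 19/3 = 6.3333
  Sample standard deviations s_i = √(s[i,i]):
  s(X_1) = √(9) = 3
  s(X_2) = √(6.3333) = 2.5166

Step 3 — r_{ij} = s_{ij} / (s_i · s_j):
  r[X_1,X_1] = 1 (diagonal).
  r[X_1,X_2] = -5 / (3 · 2.5166) = -5 / 7.5498 = -0.6623
  r[X_2,X_2] = 1 (diagonal).

R is symmetric with unit diagonal. Assembling:

R = [[1, -0.6623],
 [-0.6623, 1]]


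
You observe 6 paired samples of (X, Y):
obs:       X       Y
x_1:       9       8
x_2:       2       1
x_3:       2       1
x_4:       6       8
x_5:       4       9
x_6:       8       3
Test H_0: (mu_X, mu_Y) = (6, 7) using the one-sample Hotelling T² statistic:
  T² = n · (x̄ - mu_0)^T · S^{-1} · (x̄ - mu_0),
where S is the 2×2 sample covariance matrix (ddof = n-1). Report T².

Step 1 — sample mean vector:
  mean(X) = (9 + 2 + 2 + 6 + 4 + 8) / 6 = 31/6 = 5.1667
  mean(Y) = (8 + 1 + 1 + 8 + 9 + 3) / 6 = 30/6 = 5
  x̄ = (5.1667, 5),  deviation x̄ - mu_0 = (5.1667, 5) - (6, 7) = (-0.8333, -2).

Step 2 — sample covariance matrix, S[i,j] = (1/(n-1)) · Σ_k (x_{k,i} - mean_i) · (x_{k,j} - mean_j), divisor n-1 = 5:
  S[X,X] = ((3.8333)·(3.8333) + (-3.1667)·(-3.1667) + (-3.1667)·(-3.1667) + (0.8333)·(0.8333) + (-1.1667)·(-1.1667) + (2.8333)·(2.8333)) / 5 = 44.8333/5 = 8.9667
  S[X,Y] = ((3.8333)·(3) + (-3.1667)·(-4) + (-3.1667)·(-4) + (0.8333)·(3) + (-1.1667)·(4) + (2.8333)·(-2)) / 5 = 29/5 = 5.8
  S[Y,Y] = ((3)·(3) + (-4)·(-4) + (-4)·(-4) + (3)·(3) + (4)·(4) + (-2)·(-2)) / 5 = 70/5 = 14
  S = [[8.9667, 5.8],
 [5.8, 14]].

Step 3 — invert S. det(S) = 8.9667·14 - (5.8)² = 91.8933.
  S^{-1} = (1/det) · [[d, -b], [-b, a]] = [[0.1524, -0.0631],
 [-0.0631, 0.0976]].

Step 4 — quadratic form (x̄ - mu_0)^T · S^{-1} · (x̄ - mu_0):
  S^{-1} · (x̄ - mu_0) = (-0.0007, -0.1426),
  (x̄ - mu_0)^T · [...] = (-0.8333)·(-0.0007) + (-2)·(-0.1426) = 0.2857.

Step 5 — scale by n: T² = 6 · 0.2857 = 1.7143.

T² ≈ 1.7143


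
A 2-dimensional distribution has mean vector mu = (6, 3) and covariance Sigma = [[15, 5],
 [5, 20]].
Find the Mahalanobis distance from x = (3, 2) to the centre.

Step 1 — centre the observation: (x - mu) = (-3, -1).

Step 2 — invert Sigma. det(Sigma) = 15·20 - (5)² = 275.
  Sigma^{-1} = (1/det) · [[d, -b], [-b, a]] = [[0.0727, -0.0182],
 [-0.0182, 0.0545]].

Step 3 — form the quadratic (x - mu)^T · Sigma^{-1} · (x - mu):
  Sigma^{-1} · (x - mu) = (-0.2, 0).
  (x - mu)^T · [Sigma^{-1} · (x - mu)] = (-3)·(-0.2) + (-1)·(0) = 0.6.

Step 4 — take square root: d = √(0.6) ≈ 0.7746.

d(x, mu) = √(0.6) ≈ 0.7746


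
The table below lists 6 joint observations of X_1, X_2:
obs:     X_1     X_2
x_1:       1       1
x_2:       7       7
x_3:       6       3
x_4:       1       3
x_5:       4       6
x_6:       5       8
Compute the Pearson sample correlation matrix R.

Step 1 — column means:
  mean(X_1) = (1 + 7 + 6 + 1 + 4 + 5) / 6 = 24/6 = 4
  mean(X_2) = (1 + 7 + 3 + 3 + 6 + 8) / 6 = 28/6 = 4.6667

Step 2 — sample variances and covariances s[i,j] = (1/(n-1)) · Σ_k (x_{k,i} - mean_i) · (x_{k,j} - mean_j), with n-1 = 5:
  s[X_1,X_1] = ((-3)·(-3) + (3)·(3) + (2)·(2) + (-3)·(-3) + (0)·(0) + (1)·(1)) / 5 = 32/5 = 6.4
  s[X_1,X_2] = ((-3)·(-3.6667) + (3)·(2.3333) + (2)·(-1.6667) + (-3)·(-1.6667) + (0)·(1.3333) + (1)·(3.3333)) / 5 = 23/5 = 4.6
  s[X_2,X_2] = ((-3.6667)·(-3.6667) + (2.3333)·(2.3333) + (-1.6667)·(-1.6667) + (-1.6667)·(-1.6667) + (1.3333)·(1.3333) + (3.3333)·(3.3333)) / 5 = 37.3333/5 = 7.4667
  Sample standard deviations s_i = √(s[i,i]):
  s(X_1) = √(6.4) = 2.5298
  s(X_2) = √(7.4667) = 2.7325

Step 3 — r_{ij} = s_{ij} / (s_i · s_j):
  r[X_1,X_1] = 1 (diagonal).
  r[X_1,X_2] = 4.6 / (2.5298 · 2.7325) = 4.6 / 6.9128 = 0.6654
  r[X_2,X_2] = 1 (diagonal).

R is symmetric with unit diagonal. Assembling:

R = [[1, 0.6654],
 [0.6654, 1]]


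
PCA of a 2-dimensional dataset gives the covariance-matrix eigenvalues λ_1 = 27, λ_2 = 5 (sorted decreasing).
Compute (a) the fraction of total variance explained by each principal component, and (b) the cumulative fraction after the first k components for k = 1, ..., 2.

Step 1 — total variance = trace(Sigma) = Σ λ_i = 27 + 5 = 32.

Step 2 — fraction explained by component i = λ_i / Σ λ:
  PC1: 27/32 = 0.8438
  PC2: 5/32 = 0.1562

Step 3 — cumulative fraction after k components = (λ_1 + ... + λ_k) / Σ λ:
  k = 1: 27/32 = 0.8438
  k = 2: (27 + 5)/32 = 32/32 = 1

Summary (fraction, with percent):

explained: PC1 0.8438 (84.38%), PC2 0.1562 (15.62%);  cumulative: 0.8438, 1


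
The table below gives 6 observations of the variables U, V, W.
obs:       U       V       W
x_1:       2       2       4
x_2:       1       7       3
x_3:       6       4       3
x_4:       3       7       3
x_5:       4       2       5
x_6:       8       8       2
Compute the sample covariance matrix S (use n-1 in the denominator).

Step 1 — column means:
  mean(U) = (2 + 1 + 6 + 3 + 4 + 8) / 6 = 24/6 = 4
  mean(V) = (2 + 7 + 4 + 7 + 2 + 8) / 6 = 30/6 = 5
  mean(W) = (4 + 3 + 3 + 3 + 5 + 2) / 6 = 20/6 = 3.3333

Step 2 — sample covariance S[i,j] = (1/(n-1)) · Σ_k (x_{k,i} - mean_i) · (x_{k,j} - mean_j), with n-1 = 5.
  S[U,U] = ((-2)·(-2) + (-3)·(-3) + (2)·(2) + (-1)·(-1) + (0)·(0) + (4)·(4)) / 5 = 34/5 = 6.8
  S[U,V] = ((-2)·(-3) + (-3)·(2) + (2)·(-1) + (-1)·(2) + (0)·(-3) + (4)·(3)) / 5 = 8/5 = 1.6
  S[U,W] = ((-2)·(0.6667) + (-3)·(-0.3333) + (2)·(-0.3333) + (-1)·(-0.3333) + (0)·(1.6667) + (4)·(-1.3333)) / 5 = -6/5 = -1.2
  S[V,V] = ((-3)·(-3) + (2)·(2) + (-1)·(-1) + (2)·(2) + (-3)·(-3) + (3)·(3)) / 5 = 36/5 = 7.2
  S[V,W] = ((-3)·(0.6667) + (2)·(-0.3333) + (-1)·(-0.3333) + (2)·(-0.3333) + (-3)·(1.6667) + (3)·(-1.3333)) / 5 = -12/5 = -2.4
  S[W,W] = ((0.6667)·(0.6667) + (-0.3333)·(-0.3333) + (-0.3333)·(-0.3333) + (-0.3333)·(-0.3333) + (1.6667)·(1.6667) + (-1.3333)·(-1.3333)) / 5 = 5.3333/5 = 1.0667

S is symmetric (S[j,i] = S[i,j]). Assembling:

S = [[6.8, 1.6, -1.2],
 [1.6, 7.2, -2.4],
 [-1.2, -2.4, 1.0667]]


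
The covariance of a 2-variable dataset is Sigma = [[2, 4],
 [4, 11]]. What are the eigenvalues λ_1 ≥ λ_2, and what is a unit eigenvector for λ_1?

Step 1 — characteristic polynomial of 2×2 Sigma:
  det(Sigma - λI) = λ² - trace · λ + det = 0.
  trace = 2 + 11 = 13, det = 2·11 - (4)² = 6.
Step 2 — discriminant:
  Δ = trace² - 4·det = 169 - 24 = 145.
Step 3 — eigenvalues:
  λ = (trace ± √Δ)/2 = (13 ± 12.0416)/2,
  λ_1 = 12.5208,  λ_2 = 0.4792.

Step 4 — unit eigenvector for λ_1: solve (Sigma - λ_1 I)v = 0. First row:
  (2 - 12.5208)·v_x + (4)·v_y = 0, i.e. (-10.5208)·v_x + (4)·v_y = 0,
  so v ∝ (b, λ_1 - a) = (4, 10.5208) = u.
  ||u|| = √((4)² + (10.5208)²) = √(126.6872) ≈ 11.2555,
  v_1 = u/||u|| ≈ (0.3554, 0.9347) (||v_1|| = 1).

λ_1 = 12.5208,  λ_2 = 0.4792;  v_1 ≈ (0.3554, 0.9347)


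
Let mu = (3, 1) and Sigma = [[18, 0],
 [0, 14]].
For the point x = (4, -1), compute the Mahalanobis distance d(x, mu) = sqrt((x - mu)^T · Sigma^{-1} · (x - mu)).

Step 1 — centre the observation: (x - mu) = (1, -2).

Step 2 — invert Sigma. det(Sigma) = 18·14 - (0)² = 252.
  Sigma^{-1} = (1/det) · [[d, -b], [-b, a]] = [[0.0556, 0],
 [0, 0.0714]].

Step 3 — form the quadratic (x - mu)^T · Sigma^{-1} · (x - mu):
  Sigma^{-1} · (x - mu) = (0.0556, -0.1429).
  (x - mu)^T · [Sigma^{-1} · (x - mu)] = (1)·(0.0556) + (-2)·(-0.1429) = 0.3413.

Step 4 — take square root: d = √(0.3413) ≈ 0.5842.

d(x, mu) = √(0.3413) ≈ 0.5842


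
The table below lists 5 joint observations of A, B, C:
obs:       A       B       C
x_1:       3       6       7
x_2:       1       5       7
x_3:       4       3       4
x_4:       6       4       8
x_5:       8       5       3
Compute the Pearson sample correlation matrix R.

Step 1 — column means:
  mean(A) = (3 + 1 + 4 + 6 + 8) / 5 = 22/5 = 4.4
  mean(B) = (6 + 5 + 3 + 4 + 5) / 5 = 23/5 = 4.6
  mean(C) = (7 + 7 + 4 + 8 + 3) / 5 = 29/5 = 5.8

Step 2 — sample variances and covariances s[i,j] = (1/(n-1)) · Σ_k (x_{k,i} - mean_i) · (x_{k,j} - mean_j), with n-1 = 4:
  s[A,A] = ((-1.4)·(-1.4) + (-3.4)·(-3.4) + (-0.4)·(-0.4) + (1.6)·(1.6) + (3.6)·(3.6)) / 4 = 29.2/4 = 7.3
  s[A,B] = ((-1.4)·(1.4) + (-3.4)·(0.4) + (-0.4)·(-1.6) + (1.6)·(-0.6) + (3.6)·(0.4)) / 4 = -2.2/4 = -0.55
  s[A,C] = ((-1.4)·(1.2) + (-3.4)·(1.2) + (-0.4)·(-1.8) + (1.6)·(2.2) + (3.6)·(-2.8)) / 4 = -11.6/4 = -2.9
  s[B,B] = ((1.4)·(1.4) + (0.4)·(0.4) + (-1.6)·(-1.6) + (-0.6)·(-0.6) + (0.4)·(0.4)) / 4 = 5.2/4 = 1.3
  s[B,C] = ((1.4)·(1.2) + (0.4)·(1.2) + (-1.6)·(-1.8) + (-0.6)·(2.2) + (0.4)·(-2.8)) / 4 = 2.6/4 = 0.65
  s[C,C] = ((1.2)·(1.2) + (1.2)·(1.2) + (-1.8)·(-1.8) + (2.2)·(2.2) + (-2.8)·(-2.8)) / 4 = 18.8/4 = 4.7
  Sample standard deviations s_i = √(s[i,i]):
  s(A) = √(7.3) = 2.7019
  s(B) = √(1.3) = 1.1402
  s(C) = √(4.7) = 2.1679

Step 3 — r_{ij} = s_{ij} / (s_i · s_j):
  r[A,A] = 1 (diagonal).
  r[A,B] = -0.55 / (2.7019 · 1.1402) = -0.55 / 3.0806 = -0.1785
  r[A,C] = -2.9 / (2.7019 · 2.1679) = -2.9 / 5.8575 = -0.4951
  r[B,B] = 1 (diagonal).
  r[B,C] = 0.65 / (1.1402 · 2.1679) = 0.65 / 2.4718 = 0.263
  r[C,C] = 1 (diagonal).

R is symmetric with unit diagonal. Assembling:

R = [[1, -0.1785, -0.4951],
 [-0.1785, 1, 0.263],
 [-0.4951, 0.263, 1]]


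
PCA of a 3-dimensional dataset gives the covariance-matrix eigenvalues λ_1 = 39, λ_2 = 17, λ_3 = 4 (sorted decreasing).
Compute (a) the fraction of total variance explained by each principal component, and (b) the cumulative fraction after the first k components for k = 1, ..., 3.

Step 1 — total variance = trace(Sigma) = Σ λ_i = 39 + 17 + 4 = 60.

Step 2 — fraction explained by component i = λ_i / Σ λ:
  PC1: 39/60 = 0.65
  PC2: 17/60 = 0.2833
  PC3: 4/60 = 0.0667

Step 3 — cumulative fraction after k components = (λ_1 + ... + λ_k) / Σ λ:
  k = 1: 39/60 = 0.65
  k = 2: (39 + 17)/60 = 56/60 = 0.9333
  k = 3: (39 + 17 + 4)/60 = 60/60 = 1

Summary (fraction, with percent):

explained: PC1 0.65 (65%), PC2 0.2833 (28.33%), PC3 0.0667 (6.67%);  cumulative: 0.65, 0.9333, 1


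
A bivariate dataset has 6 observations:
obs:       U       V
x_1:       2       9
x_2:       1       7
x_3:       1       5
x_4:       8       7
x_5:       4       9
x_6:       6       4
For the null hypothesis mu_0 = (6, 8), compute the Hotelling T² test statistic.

Step 1 — sample mean vector:
  mean(U) = (2 + 1 + 1 + 8 + 4 + 6) / 6 = 22/6 = 3.6667
  mean(V) = (9 + 7 + 5 + 7 + 9 + 4) / 6 = 41/6 = 6.8333
  x̄ = (3.6667, 6.8333),  deviation x̄ - mu_0 = (3.6667, 6.8333) - (6, 8) = (-2.3333, -1.1667).

Step 2 — sample covariance matrix, S[i,j] = (1/(n-1)) · Σ_k (x_{k,i} - mean_i) · (x_{k,j} - mean_j), divisor n-1 = 5:
  S[U,U] = ((-1.6667)·(-1.6667) + (-2.6667)·(-2.6667) + (-2.6667)·(-2.6667) + (4.3333)·(4.3333) + (0.3333)·(0.3333) + (2.3333)·(2.3333)) / 5 = 41.3333/5 = 8.2667
  S[U,V] = ((-1.6667)·(2.1667) + (-2.6667)·(0.1667) + (-2.6667)·(-1.8333) + (4.3333)·(0.1667) + (0.3333)·(2.1667) + (2.3333)·(-2.8333)) / 5 = -4.3333/5 = -0.8667
  S[V,V] = ((2.1667)·(2.1667) + (0.1667)·(0.1667) + (-1.8333)·(-1.8333) + (0.1667)·(0.1667) + (2.1667)·(2.1667) + (-2.8333)·(-2.8333)) / 5 = 20.8333/5 = 4.1667
  S = [[8.2667, -0.8667],
 [-0.8667, 4.1667]].

Step 3 — invert S. det(S) = 8.2667·4.1667 - (-0.8667)² = 33.6933.
  S^{-1} = (1/det) · [[d, -b], [-b, a]] = [[0.1237, 0.0257],
 [0.0257, 0.2454]].

Step 4 — quadratic form (x̄ - mu_0)^T · S^{-1} · (x̄ - mu_0):
  S^{-1} · (x̄ - mu_0) = (-0.3186, -0.3463),
  (x̄ - mu_0)^T · [...] = (-2.3333)·(-0.3186) + (-1.1667)·(-0.3463) = 1.1473.

Step 5 — scale by n: T² = 6 · 1.1473 = 6.8837.

T² ≈ 6.8837


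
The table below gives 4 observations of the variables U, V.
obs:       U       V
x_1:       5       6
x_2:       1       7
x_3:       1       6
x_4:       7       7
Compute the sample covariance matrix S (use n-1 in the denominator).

Step 1 — column means:
  mean(U) = (5 + 1 + 1 + 7) / 4 = 14/4 = 3.5
  mean(V) = (6 + 7 + 6 + 7) / 4 = 26/4 = 6.5

Step 2 — sample covariance S[i,j] = (1/(n-1)) · Σ_k (x_{k,i} - mean_i) · (x_{k,j} - mean_j), with n-1 = 3.
  S[U,U] = ((1.5)·(1.5) + (-2.5)·(-2.5) + (-2.5)·(-2.5) + (3.5)·(3.5)) / 3 = 27/3 = 9
  S[U,V] = ((1.5)·(-0.5) + (-2.5)·(0.5) + (-2.5)·(-0.5) + (3.5)·(0.5)) / 3 = 1/3 = 0.3333
  S[V,V] = ((-0.5)·(-0.5) + (0.5)·(0.5) + (-0.5)·(-0.5) + (0.5)·(0.5)) / 3 = 1/3 = 0.3333

S is symmetric (S[j,i] = S[i,j]). Assembling:

S = [[9, 0.3333],
 [0.3333, 0.3333]]


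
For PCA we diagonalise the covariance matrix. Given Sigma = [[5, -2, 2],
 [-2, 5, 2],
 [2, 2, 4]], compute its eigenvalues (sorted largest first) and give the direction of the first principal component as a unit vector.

Step 1 — characteristic polynomial p(λ) = det(λI - Sigma) = λ³ - tr·λ² + c_1·λ - det, where tr = trace, c_1 = sum of the principal 2×2 minors, det = det(Sigma):
  tr = 5 + 5 + 4 = 14,
  c_1 = (5·5 - (-2)²) + (5·4 - (2)²) + (5·4 - (2)²) = 21 + 16 + 16 = 53,
  det = 5·(5·4 - (2)²) - (-2)·((-2)·4 - (2)·(2)) + (2)·((-2)·(2) - 5·(2)) = 5·(16) - (-2)·(-12) + (2)·(-14) = 28.
  So p(λ) = λ³ - 14λ² + 53λ - 28.
Step 2 — look for an integer root (rational root theorem: any rational root is an integer divisor of 28). Testing λ = 7:
  p(7) = 343 - 686 + 371 - 28 = 0  ✓
  Dividing out (λ - 7): p(λ) = (λ - 7)(λ² - 7λ + 4).
Step 3 — remaining eigenvalues from the quadratic λ² - 7λ + 4 = 0:
  Δ = 7² - 4·4 = 49 - 16 = 33,  λ = (7 ± √33)/2 = (7 ± 5.7446)/2 ≈ 6.3723 or 0.6277.
  Sorted: λ_1 = 7,  λ_2 = 6.3723,  λ_3 = 0.6277  (check: sum = 14 = tr ✓).

Step 4 — unit eigenvector for λ_1 = 7: v spans the null space of (Sigma - λ_1 I), whose rows are
  r_1 = (-2, -2, 2),  r_2 = (-2, -2, 2),  r_3 = (2, 2, -3).
  v is orthogonal to every row, so take v ∝ r_1 × r_3 = ((-2)·(-3) - (2)·(2), (2)·(2) - (-2)·(-3), (-2)·(2) - (-2)·(2)) = (2, -2, 0).
  Rescale (divide by 2): u = (1, -1, 0).
  ||u|| = √((1)² + (-1)² + (0)²) = √(2) ≈ 1.4142,  v_1 = u/||u|| ≈ (0.7071, -0.7071, 0) (||v_1|| = 1).

λ_1 = 7,  λ_2 = 6.3723,  λ_3 = 0.6277;  v_1 ≈ (0.7071, -0.7071, 0)


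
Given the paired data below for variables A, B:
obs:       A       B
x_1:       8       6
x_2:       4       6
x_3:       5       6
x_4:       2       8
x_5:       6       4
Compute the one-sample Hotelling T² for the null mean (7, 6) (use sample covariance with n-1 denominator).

Step 1 — sample mean vector:
  mean(A) = (8 + 4 + 5 + 2 + 6) / 5 = 25/5 = 5
  mean(B) = (6 + 6 + 6 + 8 + 4) / 5 = 30/5 = 6
  x̄ = (5, 6),  deviation x̄ - mu_0 = (5, 6) - (7, 6) = (-2, 0).

Step 2 — sample covariance matrix, S[i,j] = (1/(n-1)) · Σ_k (x_{k,i} - mean_i) · (x_{k,j} - mean_j), divisor n-1 = 4:
  S[A,A] = ((3)·(3) + (-1)·(-1) + (0)·(0) + (-3)·(-3) + (1)·(1)) / 4 = 20/4 = 5
  S[A,B] = ((3)·(0) + (-1)·(0) + (0)·(0) + (-3)·(2) + (1)·(-2)) / 4 = -8/4 = -2
  S[B,B] = ((0)·(0) + (0)·(0) + (0)·(0) + (2)·(2) + (-2)·(-2)) / 4 = 8/4 = 2
  S = [[5, -2],
 [-2, 2]].

Step 3 — invert S. det(S) = 5·2 - (-2)² = 6.
  S^{-1} = (1/det) · [[d, -b], [-b, a]] = [[0.3333, 0.3333],
 [0.3333, 0.8333]].

Step 4 — quadratic form (x̄ - mu_0)^T · S^{-1} · (x̄ - mu_0):
  S^{-1} · (x̄ - mu_0) = (-0.6667, -0.6667),
  (x̄ - mu_0)^T · [...] = (-2)·(-0.6667) + (0)·(-0.6667) = 1.3333.

Step 5 — scale by n: T² = 5 · 1.3333 = 6.6667.

T² ≈ 6.6667


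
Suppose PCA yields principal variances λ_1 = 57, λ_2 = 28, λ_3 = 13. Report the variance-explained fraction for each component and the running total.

Step 1 — total variance = trace(Sigma) = Σ λ_i = 57 + 28 + 13 = 98.

Step 2 — fraction explained by component i = λ_i / Σ λ:
  PC1: 57/98 = 0.5816
  PC2: 28/98 = 0.2857
  PC3: 13/98 = 0.1327

Step 3 — cumulative fraction after k components = (λ_1 + ... + λ_k) / Σ λ:
  k = 1: 57/98 = 0.5816
  k = 2: (57 + 28)/98 = 85/98 = 0.8673
  k = 3: (57 + 28 + 13)/98 = 98/98 = 1

Summary (fraction, with percent):

explained: PC1 0.5816 (58.16%), PC2 0.2857 (28.57%), PC3 0.1327 (13.27%);  cumulative: 0.5816, 0.8673, 1


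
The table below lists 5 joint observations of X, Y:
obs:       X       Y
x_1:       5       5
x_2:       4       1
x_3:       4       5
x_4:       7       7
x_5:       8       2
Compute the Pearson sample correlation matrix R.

Step 1 — column means:
  mean(X) = (5 + 4 + 4 + 7 + 8) / 5 = 28/5 = 5.6
  mean(Y) = (5 + 1 + 5 + 7 + 2) / 5 = 20/5 = 4

Step 2 — sample variances and covariances s[i,j] = (1/(n-1)) · Σ_k (x_{k,i} - mean_i) · (x_{k,j} - mean_j), with n-1 = 4:
  s[X,X] = ((-0.6)·(-0.6) + (-1.6)·(-1.6) + (-1.6)·(-1.6) + (1.4)·(1.4) + (2.4)·(2.4)) / 4 = 13.2/4 = 3.3
  s[X,Y] = ((-0.6)·(1) + (-1.6)·(-3) + (-1.6)·(1) + (1.4)·(3) + (2.4)·(-2)) / 4 = 2/4 = 0.5
  s[Y,Y] = ((1)·(1) + (-3)·(-3) + (1)·(1) + (3)·(3) + (-2)·(-2)) / 4 = 24/4 = 6
  Sample standard deviations s_i = √(s[i,i]):
  s(X) = √(3.3) = 1.8166
  s(Y) = √(6) = 2.4495

Step 3 — r_{ij} = s_{ij} / (s_i · s_j):
  r[X,X] = 1 (diagonal).
  r[X,Y] = 0.5 / (1.8166 · 2.4495) = 0.5 / 4.4497 = 0.1124
  r[Y,Y] = 1 (diagonal).

R is symmetric with unit diagonal. Assembling:

R = [[1, 0.1124],
 [0.1124, 1]]


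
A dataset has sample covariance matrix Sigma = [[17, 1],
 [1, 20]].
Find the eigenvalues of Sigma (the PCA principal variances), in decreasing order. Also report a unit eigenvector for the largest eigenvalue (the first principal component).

Step 1 — characteristic polynomial of 2×2 Sigma:
  det(Sigma - λI) = λ² - trace · λ + det = 0.
  trace = 17 + 20 = 37, det = 17·20 - (1)² = 339.
Step 2 — discriminant:
  Δ = trace² - 4·det = 1369 - 1356 = 13.
Step 3 — eigenvalues:
  λ = (trace ± √Δ)/2 = (37 ± 3.6056)/2,
  λ_1 = 20.3028,  λ_2 = 16.6972.

Step 4 — unit eigenvector for λ_1: solve (Sigma - λ_1 I)v = 0. First row:
  (17 - 20.3028)·v_x + (1)·v_y = 0, i.e. (-3.3028)·v_x + (1)·v_y = 0,
  so v ∝ (b, λ_1 - a) = (1, 3.3028) = u.
  ||u|| = √((1)² + (3.3028)²) = √(11.9083) ≈ 3.4508,
  v_1 = u/||u|| ≈ (0.2898, 0.9571) (||v_1|| = 1).

λ_1 = 20.3028,  λ_2 = 16.6972;  v_1 ≈ (0.2898, 0.9571)


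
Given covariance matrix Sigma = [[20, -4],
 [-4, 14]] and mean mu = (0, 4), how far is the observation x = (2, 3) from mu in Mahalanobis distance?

Step 1 — centre the observation: (x - mu) = (2, -1).

Step 2 — invert Sigma. det(Sigma) = 20·14 - (-4)² = 264.
  Sigma^{-1} = (1/det) · [[d, -b], [-b, a]] = [[0.053, 0.0152],
 [0.0152, 0.0758]].

Step 3 — form the quadratic (x - mu)^T · Sigma^{-1} · (x - mu):
  Sigma^{-1} · (x - mu) = (0.0909, -0.0455).
  (x - mu)^T · [Sigma^{-1} · (x - mu)] = (2)·(0.0909) + (-1)·(-0.0455) = 0.2273.

Step 4 — take square root: d = √(0.2273) ≈ 0.4767.

d(x, mu) = √(0.2273) ≈ 0.4767


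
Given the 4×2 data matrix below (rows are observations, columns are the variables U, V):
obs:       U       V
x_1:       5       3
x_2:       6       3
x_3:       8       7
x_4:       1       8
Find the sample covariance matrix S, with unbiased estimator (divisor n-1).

Step 1 — column means:
  mean(U) = (5 + 6 + 8 + 1) / 4 = 20/4 = 5
  mean(V) = (3 + 3 + 7 + 8) / 4 = 21/4 = 5.25

Step 2 — sample covariance S[i,j] = (1/(n-1)) · Σ_k (x_{k,i} - mean_i) · (x_{k,j} - mean_j), with n-1 = 3.
  S[U,U] = ((0)·(0) + (1)·(1) + (3)·(3) + (-4)·(-4)) / 3 = 26/3 = 8.6667
  S[U,V] = ((0)·(-2.25) + (1)·(-2.25) + (3)·(1.75) + (-4)·(2.75)) / 3 = -8/3 = -2.6667
  S[V,V] = ((-2.25)·(-2.25) + (-2.25)·(-2.25) + (1.75)·(1.75) + (2.75)·(2.75)) / 3 = 20.75/3 = 6.9167

S is symmetric (S[j,i] = S[i,j]). Assembling:

S = [[8.6667, -2.6667],
 [-2.6667, 6.9167]]


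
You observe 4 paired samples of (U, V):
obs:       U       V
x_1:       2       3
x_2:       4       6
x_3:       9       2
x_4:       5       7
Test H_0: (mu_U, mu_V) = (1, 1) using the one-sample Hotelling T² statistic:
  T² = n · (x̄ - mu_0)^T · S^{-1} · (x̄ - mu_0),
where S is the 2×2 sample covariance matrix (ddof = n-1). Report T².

Step 1 — sample mean vector:
  mean(U) = (2 + 4 + 9 + 5) / 4 = 20/4 = 5
  mean(V) = (3 + 6 + 2 + 7) / 4 = 18/4 = 4.5
  x̄ = (5, 4.5),  deviation x̄ - mu_0 = (5, 4.5) - (1, 1) = (4, 3.5).

Step 2 — sample covariance matrix, S[i,j] = (1/(n-1)) · Σ_k (x_{k,i} - mean_i) · (x_{k,j} - mean_j), divisor n-1 = 3:
  S[U,U] = ((-3)·(-3) + (-1)·(-1) + (4)·(4) + (0)·(0)) / 3 = 26/3 = 8.6667
  S[U,V] = ((-3)·(-1.5) + (-1)·(1.5) + (4)·(-2.5) + (0)·(2.5)) / 3 = -7/3 = -2.3333
  S[V,V] = ((-1.5)·(-1.5) + (1.5)·(1.5) + (-2.5)·(-2.5) + (2.5)·(2.5)) / 3 = 17/3 = 5.6667
  S = [[8.6667, -2.3333],
 [-2.3333, 5.6667]].

Step 3 — invert S. det(S) = 8.6667·5.6667 - (-2.3333)² = 43.6667.
  S^{-1} = (1/det) · [[d, -b], [-b, a]] = [[0.1298, 0.0534],
 [0.0534, 0.1985]].

Step 4 — quadratic form (x̄ - mu_0)^T · S^{-1} · (x̄ - mu_0):
  S^{-1} · (x̄ - mu_0) = (0.7061, 0.9084),
  (x̄ - mu_0)^T · [...] = (4)·(0.7061) + (3.5)·(0.9084) = 6.0038.

Step 5 — scale by n: T² = 4 · 6.0038 = 24.0153.

T² ≈ 24.0153


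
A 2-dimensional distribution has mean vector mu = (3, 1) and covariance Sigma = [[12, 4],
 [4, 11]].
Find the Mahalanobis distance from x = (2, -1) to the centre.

Step 1 — centre the observation: (x - mu) = (-1, -2).

Step 2 — invert Sigma. det(Sigma) = 12·11 - (4)² = 116.
  Sigma^{-1} = (1/det) · [[d, -b], [-b, a]] = [[0.0948, -0.0345],
 [-0.0345, 0.1034]].

Step 3 — form the quadratic (x - mu)^T · Sigma^{-1} · (x - mu):
  Sigma^{-1} · (x - mu) = (-0.0259, -0.1724).
  (x - mu)^T · [Sigma^{-1} · (x - mu)] = (-1)·(-0.0259) + (-2)·(-0.1724) = 0.3707.

Step 4 — take square root: d = √(0.3707) ≈ 0.6088.

d(x, mu) = √(0.3707) ≈ 0.6088


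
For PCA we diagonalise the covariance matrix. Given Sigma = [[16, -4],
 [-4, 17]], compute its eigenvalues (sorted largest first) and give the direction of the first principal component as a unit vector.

Step 1 — characteristic polynomial of 2×2 Sigma:
  det(Sigma - λI) = λ² - trace · λ + det = 0.
  trace = 16 + 17 = 33, det = 16·17 - (-4)² = 256.
Step 2 — discriminant:
  Δ = trace² - 4·det = 1089 - 1024 = 65.
Step 3 — eigenvalues:
  λ = (trace ± √Δ)/2 = (33 ± 8.0623)/2,
  λ_1 = 20.5311,  λ_2 = 12.4689.

Step 4 — unit eigenvector for λ_1: solve (Sigma - λ_1 I)v = 0. First row:
  (16 - 20.5311)·v_x + (-4)·v_y = 0, i.e. (-4.5311)·v_x + (-4)·v_y = 0,
  so v ∝ (b, λ_1 - a) = (-4, 4.5311); multiply by -1 so the first entry is positive: u = (4, -4.5311).
  ||u|| = √((4)² + (-4.5311)²) = √(36.5311) ≈ 6.0441,
  v_1 = u/||u|| ≈ (0.6618, -0.7497) (||v_1|| = 1).

λ_1 = 20.5311,  λ_2 = 12.4689;  v_1 ≈ (0.6618, -0.7497)


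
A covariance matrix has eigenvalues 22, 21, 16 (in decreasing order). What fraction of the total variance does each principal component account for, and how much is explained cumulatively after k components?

Step 1 — total variance = trace(Sigma) = Σ λ_i = 22 + 21 + 16 = 59.

Step 2 — fraction explained by component i = λ_i / Σ λ:
  PC1: 22/59 = 0.3729
  PC2: 21/59 = 0.3559
  PC3: 16/59 = 0.2712

Step 3 — cumulative fraction after k components = (λ_1 + ... + λ_k) / Σ λ:
  k = 1: 22/59 = 0.3729
  k = 2: (22 + 21)/59 = 43/59 = 0.7288
  k = 3: (22 + 21 + 16)/59 = 59/59 = 1

Summary (fraction, with percent):

explained: PC1 0.3729 (37.29%), PC2 0.3559 (35.59%), PC3 0.2712 (27.12%);  cumulative: 0.3729, 0.7288, 1


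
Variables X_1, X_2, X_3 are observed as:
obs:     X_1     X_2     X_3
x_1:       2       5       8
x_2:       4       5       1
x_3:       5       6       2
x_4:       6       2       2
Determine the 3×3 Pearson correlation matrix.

Step 1 — column means:
  mean(X_1) = (2 + 4 + 5 + 6) / 4 = 17/4 = 4.25
  mean(X_2) = (5 + 5 + 6 + 2) / 4 = 18/4 = 4.5
  mean(X_3) = (8 + 1 + 2 + 2) / 4 = 13/4 = 3.25

Step 2 — sample variances and covariances s[i,j] = (1/(n-1)) · Σ_k (x_{k,i} - mean_i) · (x_{k,j} - mean_j), with n-1 = 3:
  s[X_1,X_1] = ((-2.25)·(-2.25) + (-0.25)·(-0.25) + (0.75)·(0.75) + (1.75)·(1.75)) / 3 = 8.75/3 = 2.9167
  s[X_1,X_2] = ((-2.25)·(0.5) + (-0.25)·(0.5) + (0.75)·(1.5) + (1.75)·(-2.5)) / 3 = -4.5/3 = -1.5
  s[X_1,X_3] = ((-2.25)·(4.75) + (-0.25)·(-2.25) + (0.75)·(-1.25) + (1.75)·(-1.25)) / 3 = -13.25/3 = -4.4167
  s[X_2,X_2] = ((0.5)·(0.5) + (0.5)·(0.5) + (1.5)·(1.5) + (-2.5)·(-2.5)) / 3 = 9/3 = 3
  s[X_2,X_3] = ((0.5)·(4.75) + (0.5)·(-2.25) + (1.5)·(-1.25) + (-2.5)·(-1.25)) / 3 = 2.5/3 = 0.8333
  s[X_3,X_3] = ((4.75)·(4.75) + (-2.25)·(-2.25) + (-1.25)·(-1.25) + (-1.25)·(-1.25)) / 3 = 30.75/3 = 10.25
  Sample standard deviations s_i = √(s[i,i]):
  s(X_1) = √(2.9167) = 1.7078
  s(X_2) = √(3) = 1.7321
  s(X_3) = √(10.25) = 3.2016

Step 3 — r_{ij} = s_{ij} / (s_i · s_j):
  r[X_1,X_1] = 1 (diagonal).
  r[X_1,X_2] = -1.5 / (1.7078 · 1.7321) = -1.5 / 2.958 = -0.5071
  r[X_1,X_3] = -4.4167 / (1.7078 · 3.2016) = -4.4167 / 5.4677 = -0.8078
  r[X_2,X_2] = 1 (diagonal).
  r[X_2,X_3] = 0.8333 / (1.7321 · 3.2016) = 0.8333 / 5.5453 = 0.1503
  r[X_3,X_3] = 1 (diagonal).

R is symmetric with unit diagonal. Assembling:

R = [[1, -0.5071, -0.8078],
 [-0.5071, 1, 0.1503],
 [-0.8078, 0.1503, 1]]


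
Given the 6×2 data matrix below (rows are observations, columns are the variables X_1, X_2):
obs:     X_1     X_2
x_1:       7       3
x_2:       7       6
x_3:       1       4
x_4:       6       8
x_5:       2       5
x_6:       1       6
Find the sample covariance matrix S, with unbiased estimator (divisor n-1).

Step 1 — column means:
  mean(X_1) = (7 + 7 + 1 + 6 + 2 + 1) / 6 = 24/6 = 4
  mean(X_2) = (3 + 6 + 4 + 8 + 5 + 6) / 6 = 32/6 = 5.3333

Step 2 — sample covariance S[i,j] = (1/(n-1)) · Σ_k (x_{k,i} - mean_i) · (x_{k,j} - mean_j), with n-1 = 5.
  S[X_1,X_1] = ((3)·(3) + (3)·(3) + (-3)·(-3) + (2)·(2) + (-2)·(-2) + (-3)·(-3)) / 5 = 44/5 = 8.8
  S[X_1,X_2] = ((3)·(-2.3333) + (3)·(0.6667) + (-3)·(-1.3333) + (2)·(2.6667) + (-2)·(-0.3333) + (-3)·(0.6667)) / 5 = 3/5 = 0.6
  S[X_2,X_2] = ((-2.3333)·(-2.3333) + (0.6667)·(0.6667) + (-1.3333)·(-1.3333) + (2.6667)·(2.6667) + (-0.3333)·(-0.3333) + (0.6667)·(0.6667)) / 5 = 15.3333/5 = 3.0667

S is symmetric (S[j,i] = S[i,j]). Assembling:

S = [[8.8, 0.6],
 [0.6, 3.0667]]


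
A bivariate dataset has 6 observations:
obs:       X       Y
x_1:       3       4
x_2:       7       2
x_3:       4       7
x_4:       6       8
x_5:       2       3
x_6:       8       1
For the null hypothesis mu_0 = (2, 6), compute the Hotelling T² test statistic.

Step 1 — sample mean vector:
  mean(X) = (3 + 7 + 4 + 6 + 2 + 8) / 6 = 30/6 = 5
  mean(Y) = (4 + 2 + 7 + 8 + 3 + 1) / 6 = 25/6 = 4.1667
  x̄ = (5, 4.1667),  deviation x̄ - mu_0 = (5, 4.1667) - (2, 6) = (3, -1.8333).

Step 2 — sample covariance matrix, S[i,j] = (1/(n-1)) · Σ_k (x_{k,i} - mean_i) · (x_{k,j} - mean_j), divisor n-1 = 5:
  S[X,X] = ((-2)·(-2) + (2)·(2) + (-1)·(-1) + (1)·(1) + (-3)·(-3) + (3)·(3)) / 5 = 28/5 = 5.6
  S[X,Y] = ((-2)·(-0.1667) + (2)·(-2.1667) + (-1)·(2.8333) + (1)·(3.8333) + (-3)·(-1.1667) + (3)·(-3.1667)) / 5 = -9/5 = -1.8
  S[Y,Y] = ((-0.1667)·(-0.1667) + (-2.1667)·(-2.1667) + (2.8333)·(2.8333) + (3.8333)·(3.8333) + (-1.1667)·(-1.1667) + (-3.1667)·(-3.1667)) / 5 = 38.8333/5 = 7.7667
  S = [[5.6, -1.8],
 [-1.8, 7.7667]].

Step 3 — invert S. det(S) = 5.6·7.7667 - (-1.8)² = 40.2533.
  S^{-1} = (1/det) · [[d, -b], [-b, a]] = [[0.1929, 0.0447],
 [0.0447, 0.1391]].

Step 4 — quadratic form (x̄ - mu_0)^T · S^{-1} · (x̄ - mu_0):
  S^{-1} · (x̄ - mu_0) = (0.4969, -0.1209),
  (x̄ - mu_0)^T · [...] = (3)·(0.4969) + (-1.8333)·(-0.1209) = 1.7122.

Step 5 — scale by n: T² = 6 · 1.7122 = 10.2733.

T² ≈ 10.2733


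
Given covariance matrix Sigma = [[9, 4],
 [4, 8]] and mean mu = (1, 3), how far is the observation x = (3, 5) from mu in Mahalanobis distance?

Step 1 — centre the observation: (x - mu) = (2, 2).

Step 2 — invert Sigma. det(Sigma) = 9·8 - (4)² = 56.
  Sigma^{-1} = (1/det) · [[d, -b], [-b, a]] = [[0.1429, -0.0714],
 [-0.0714, 0.1607]].

Step 3 — form the quadratic (x - mu)^T · Sigma^{-1} · (x - mu):
  Sigma^{-1} · (x - mu) = (0.1429, 0.1786).
  (x - mu)^T · [Sigma^{-1} · (x - mu)] = (2)·(0.1429) + (2)·(0.1786) = 0.6429.

Step 4 — take square root: d = √(0.6429) ≈ 0.8018.

d(x, mu) = √(0.6429) ≈ 0.8018


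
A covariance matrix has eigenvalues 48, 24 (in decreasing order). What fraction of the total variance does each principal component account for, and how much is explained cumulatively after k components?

Step 1 — total variance = trace(Sigma) = Σ λ_i = 48 + 24 = 72.

Step 2 — fraction explained by component i = λ_i / Σ λ:
  PC1: 48/72 = 0.6667
  PC2: 24/72 = 0.3333

Step 3 — cumulative fraction after k components = (λ_1 + ... + λ_k) / Σ λ:
  k = 1: 48/72 = 0.6667
  k = 2: (48 + 24)/72 = 72/72 = 1

Summary (fraction, with percent):

explained: PC1 0.6667 (66.67%), PC2 0.3333 (33.33%);  cumulative: 0.6667, 1


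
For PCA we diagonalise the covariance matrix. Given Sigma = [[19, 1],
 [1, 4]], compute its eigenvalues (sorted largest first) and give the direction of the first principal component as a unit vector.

Step 1 — characteristic polynomial of 2×2 Sigma:
  det(Sigma - λI) = λ² - trace · λ + det = 0.
  trace = 19 + 4 = 23, det = 19·4 - (1)² = 75.
Step 2 — discriminant:
  Δ = trace² - 4·det = 529 - 300 = 229.
Step 3 — eigenvalues:
  λ = (trace ± √Δ)/2 = (23 ± 15.1327)/2,
  λ_1 = 19.0664,  λ_2 = 3.9336.

Step 4 — unit eigenvector for λ_1: solve (Sigma - λ_1 I)v = 0. First row:
  (19 - 19.0664)·v_x + (1)·v_y = 0, i.e. (-0.0664)·v_x + (1)·v_y = 0,
  so v ∝ (b, λ_1 - a) = (1, 0.0664) = u.
  ||u|| = √((1)² + (0.0664)²) = √(1.0044) ≈ 1.0022,
  v_1 = u/||u|| ≈ (0.9978, 0.0662) (||v_1|| = 1).

λ_1 = 19.0664,  λ_2 = 3.9336;  v_1 ≈ (0.9978, 0.0662)


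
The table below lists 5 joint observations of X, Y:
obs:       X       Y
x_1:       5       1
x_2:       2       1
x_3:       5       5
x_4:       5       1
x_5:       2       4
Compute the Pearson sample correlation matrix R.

Step 1 — column means:
  mean(X) = (5 + 2 + 5 + 5 + 2) / 5 = 19/5 = 3.8
  mean(Y) = (1 + 1 + 5 + 1 + 4) / 5 = 12/5 = 2.4

Step 2 — sample variances and covariances s[i,j] = (1/(n-1)) · Σ_k (x_{k,i} - mean_i) · (x_{k,j} - mean_j), with n-1 = 4:
  s[X,X] = ((1.2)·(1.2) + (-1.8)·(-1.8) + (1.2)·(1.2) + (1.2)·(1.2) + (-1.8)·(-1.8)) / 4 = 10.8/4 = 2.7
  s[X,Y] = ((1.2)·(-1.4) + (-1.8)·(-1.4) + (1.2)·(2.6) + (1.2)·(-1.4) + (-1.8)·(1.6)) / 4 = -0.6/4 = -0.15
  s[Y,Y] = ((-1.4)·(-1.4) + (-1.4)·(-1.4) + (2.6)·(2.6) + (-1.4)·(-1.4) + (1.6)·(1.6)) / 4 = 15.2/4 = 3.8
  Sample standard deviations s_i = √(s[i,i]):
  s(X) = √(2.7) = 1.6432
  s(Y) = √(3.8) = 1.9494

Step 3 — r_{ij} = s_{ij} / (s_i · s_j):
  r[X,X] = 1 (diagonal).
  r[X,Y] = -0.15 / (1.6432 · 1.9494) = -0.15 / 3.2031 = -0.0468
  r[Y,Y] = 1 (diagonal).

R is symmetric with unit diagonal. Assembling:

R = [[1, -0.0468],
 [-0.0468, 1]]


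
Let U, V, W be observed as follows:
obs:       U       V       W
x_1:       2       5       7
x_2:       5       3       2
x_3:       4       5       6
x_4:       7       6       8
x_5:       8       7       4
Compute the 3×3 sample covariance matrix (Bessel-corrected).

Step 1 — column means:
  mean(U) = (2 + 5 + 4 + 7 + 8) / 5 = 26/5 = 5.2
  mean(V) = (5 + 3 + 5 + 6 + 7) / 5 = 26/5 = 5.2
  mean(W) = (7 + 2 + 6 + 8 + 4) / 5 = 27/5 = 5.4

Step 2 — sample covariance S[i,j] = (1/(n-1)) · Σ_k (x_{k,i} - mean_i) · (x_{k,j} - mean_j), with n-1 = 4.
  S[U,U] = ((-3.2)·(-3.2) + (-0.2)·(-0.2) + (-1.2)·(-1.2) + (1.8)·(1.8) + (2.8)·(2.8)) / 4 = 22.8/4 = 5.7
  S[U,V] = ((-3.2)·(-0.2) + (-0.2)·(-2.2) + (-1.2)·(-0.2) + (1.8)·(0.8) + (2.8)·(1.8)) / 4 = 7.8/4 = 1.95
  S[U,W] = ((-3.2)·(1.6) + (-0.2)·(-3.4) + (-1.2)·(0.6) + (1.8)·(2.6) + (2.8)·(-1.4)) / 4 = -4.4/4 = -1.1
  S[V,V] = ((-0.2)·(-0.2) + (-2.2)·(-2.2) + (-0.2)·(-0.2) + (0.8)·(0.8) + (1.8)·(1.8)) / 4 = 8.8/4 = 2.2
  S[V,W] = ((-0.2)·(1.6) + (-2.2)·(-3.4) + (-0.2)·(0.6) + (0.8)·(2.6) + (1.8)·(-1.4)) / 4 = 6.6/4 = 1.65
  S[W,W] = ((1.6)·(1.6) + (-3.4)·(-3.4) + (0.6)·(0.6) + (2.6)·(2.6) + (-1.4)·(-1.4)) / 4 = 23.2/4 = 5.8

S is symmetric (S[j,i] = S[i,j]). Assembling:

S = [[5.7, 1.95, -1.1],
 [1.95, 2.2, 1.65],
 [-1.1, 1.65, 5.8]]


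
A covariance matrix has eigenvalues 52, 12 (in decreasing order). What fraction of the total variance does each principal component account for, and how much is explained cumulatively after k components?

Step 1 — total variance = trace(Sigma) = Σ λ_i = 52 + 12 = 64.

Step 2 — fraction explained by component i = λ_i / Σ λ:
  PC1: 52/64 = 0.8125
  PC2: 12/64 = 0.1875

Step 3 — cumulative fraction after k components = (λ_1 + ... + λ_k) / Σ λ:
  k = 1: 52/64 = 0.8125
  k = 2: (52 + 12)/64 = 64/64 = 1

Summary (fraction, with percent):

explained: PC1 0.8125 (81.25%), PC2 0.1875 (18.75%);  cumulative: 0.8125, 1


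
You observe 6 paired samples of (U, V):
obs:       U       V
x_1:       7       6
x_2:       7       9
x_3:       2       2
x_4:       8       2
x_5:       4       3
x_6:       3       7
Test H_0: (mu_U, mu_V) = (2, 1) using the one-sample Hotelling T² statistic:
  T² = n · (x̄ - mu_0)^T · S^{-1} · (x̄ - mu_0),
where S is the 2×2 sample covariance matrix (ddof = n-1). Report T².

Step 1 — sample mean vector:
  mean(U) = (7 + 7 + 2 + 8 + 4 + 3) / 6 = 31/6 = 5.1667
  mean(V) = (6 + 9 + 2 + 2 + 3 + 7) / 6 = 29/6 = 4.8333
  x̄ = (5.1667, 4.8333),  deviation x̄ - mu_0 = (5.1667, 4.8333) - (2, 1) = (3.1667, 3.8333).

Step 2 — sample covariance matrix, S[i,j] = (1/(n-1)) · Σ_k (x_{k,i} - mean_i) · (x_{k,j} - mean_j), divisor n-1 = 5:
  S[U,U] = ((1.8333)·(1.8333) + (1.8333)·(1.8333) + (-3.1667)·(-3.1667) + (2.8333)·(2.8333) + (-1.1667)·(-1.1667) + (-2.1667)·(-2.1667)) / 5 = 30.8333/5 = 6.1667
  S[U,V] = ((1.8333)·(1.1667) + (1.8333)·(4.1667) + (-3.1667)·(-2.8333) + (2.8333)·(-2.8333) + (-1.1667)·(-1.8333) + (-2.1667)·(2.1667)) / 5 = 8.1667/5 = 1.6333
  S[V,V] = ((1.1667)·(1.1667) + (4.1667)·(4.1667) + (-2.8333)·(-2.8333) + (-2.8333)·(-2.8333) + (-1.8333)·(-1.8333) + (2.1667)·(2.1667)) / 5 = 42.8333/5 = 8.5667
  S = [[6.1667, 1.6333],
 [1.6333, 8.5667]].

Step 3 — invert S. det(S) = 6.1667·8.5667 - (1.6333)² = 50.16.
  S^{-1} = (1/det) · [[d, -b], [-b, a]] = [[0.1708, -0.0326],
 [-0.0326, 0.1229]].

Step 4 — quadratic form (x̄ - mu_0)^T · S^{-1} · (x̄ - mu_0):
  S^{-1} · (x̄ - mu_0) = (0.416, 0.3682),
  (x̄ - mu_0)^T · [...] = (3.1667)·(0.416) + (3.8333)·(0.3682) = 2.7286.

Step 5 — scale by n: T² = 6 · 2.7286 = 16.3716.

T² ≈ 16.3716


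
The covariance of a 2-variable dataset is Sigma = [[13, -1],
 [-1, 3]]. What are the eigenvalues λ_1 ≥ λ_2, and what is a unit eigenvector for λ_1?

Step 1 — characteristic polynomial of 2×2 Sigma:
  det(Sigma - λI) = λ² - trace · λ + det = 0.
  trace = 13 + 3 = 16, det = 13·3 - (-1)² = 38.
Step 2 — discriminant:
  Δ = trace² - 4·det = 256 - 152 = 104.
Step 3 — eigenvalues:
  λ = (trace ± √Δ)/2 = (16 ± 10.198)/2,
  λ_1 = 13.099,  λ_2 = 2.901.

Step 4 — unit eigenvector for λ_1: solve (Sigma - λ_1 I)v = 0. First row:
  (13 - 13.099)·v_x + (-1)·v_y = 0, i.e. (-0.099)·v_x + (-1)·v_y = 0,
  so v ∝ (b, λ_1 - a) = (-1, 0.099); multiply by -1 so the first entry is positive: u = (1, -0.099).
  ||u|| = √((1)² + (-0.099)²) = √(1.0098) ≈ 1.0049,
  v_1 = u/||u|| ≈ (0.9951, -0.0985) (||v_1|| = 1).

λ_1 = 13.099,  λ_2 = 2.901;  v_1 ≈ (0.9951, -0.0985)


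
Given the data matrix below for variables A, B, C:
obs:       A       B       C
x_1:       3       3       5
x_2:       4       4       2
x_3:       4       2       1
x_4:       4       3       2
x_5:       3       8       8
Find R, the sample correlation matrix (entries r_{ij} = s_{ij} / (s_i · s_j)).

Step 1 — column means:
  mean(A) = (3 + 4 + 4 + 4 + 3) / 5 = 18/5 = 3.6
  mean(B) = (3 + 4 + 2 + 3 + 8) / 5 = 20/5 = 4
  mean(C) = (5 + 2 + 1 + 2 + 8) / 5 = 18/5 = 3.6

Step 2 — sample variances and covariances s[i,j] = (1/(n-1)) · Σ_k (x_{k,i} - mean_i) · (x_{k,j} - mean_j), with n-1 = 4:
  s[A,A] = ((-0.6)·(-0.6) + (0.4)·(0.4) + (0.4)·(0.4) + (0.4)·(0.4) + (-0.6)·(-0.6)) / 4 = 1.2/4 = 0.3
  s[A,B] = ((-0.6)·(-1) + (0.4)·(0) + (0.4)·(-2) + (0.4)·(-1) + (-0.6)·(4)) / 4 = -3/4 = -0.75
  s[A,C] = ((-0.6)·(1.4) + (0.4)·(-1.6) + (0.4)·(-2.6) + (0.4)·(-1.6) + (-0.6)·(4.4)) / 4 = -5.8/4 = -1.45
  s[B,B] = ((-1)·(-1) + (0)·(0) + (-2)·(-2) + (-1)·(-1) + (4)·(4)) / 4 = 22/4 = 5.5
  s[B,C] = ((-1)·(1.4) + (0)·(-1.6) + (-2)·(-2.6) + (-1)·(-1.6) + (4)·(4.4)) / 4 = 23/4 = 5.75
  s[C,C] = ((1.4)·(1.4) + (-1.6)·(-1.6) + (-2.6)·(-2.6) + (-1.6)·(-1.6) + (4.4)·(4.4)) / 4 = 33.2/4 = 8.3
  Sample standard deviations s_i = √(s[i,i]):
  s(A) = √(0.3) = 0.5477
  s(B) = √(5.5) = 2.3452
  s(C) = √(8.3) = 2.881

Step 3 — r_{ij} = s_{ij} / (s_i · s_j):
  r[A,A] = 1 (diagonal).
  r[A,B] = -0.75 / (0.5477 · 2.3452) = -0.75 / 1.2845 = -0.5839
  r[A,C] = -1.45 / (0.5477 · 2.881) = -1.45 / 1.578 = -0.9189
  r[B,B] = 1 (diagonal).
  r[B,C] = 5.75 / (2.3452 · 2.881) = 5.75 / 6.7565 = 0.851
  r[C,C] = 1 (diagonal).

R is symmetric with unit diagonal. Assembling:

R = [[1, -0.5839, -0.9189],
 [-0.5839, 1, 0.851],
 [-0.9189, 0.851, 1]]
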